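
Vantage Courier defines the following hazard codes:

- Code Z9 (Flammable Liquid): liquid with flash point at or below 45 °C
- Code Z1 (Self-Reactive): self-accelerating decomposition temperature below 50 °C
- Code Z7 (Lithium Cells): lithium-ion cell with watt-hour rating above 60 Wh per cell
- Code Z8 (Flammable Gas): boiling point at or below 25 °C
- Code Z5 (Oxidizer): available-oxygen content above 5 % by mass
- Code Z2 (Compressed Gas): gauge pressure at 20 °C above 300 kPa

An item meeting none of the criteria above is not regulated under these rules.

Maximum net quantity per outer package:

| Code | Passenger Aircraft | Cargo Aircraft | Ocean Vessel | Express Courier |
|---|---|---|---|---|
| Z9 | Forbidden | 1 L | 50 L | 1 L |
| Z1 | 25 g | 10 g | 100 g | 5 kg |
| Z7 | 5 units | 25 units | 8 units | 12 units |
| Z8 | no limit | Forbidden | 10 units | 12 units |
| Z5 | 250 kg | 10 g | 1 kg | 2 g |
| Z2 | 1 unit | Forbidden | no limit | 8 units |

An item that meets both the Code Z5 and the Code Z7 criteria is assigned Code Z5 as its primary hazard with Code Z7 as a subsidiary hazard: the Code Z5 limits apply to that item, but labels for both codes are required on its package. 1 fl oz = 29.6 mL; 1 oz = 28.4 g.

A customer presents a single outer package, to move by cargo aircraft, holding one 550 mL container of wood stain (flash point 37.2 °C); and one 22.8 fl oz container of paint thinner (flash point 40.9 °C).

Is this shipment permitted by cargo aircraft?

Wood stain: flash point 37.2 °C ≤ 45 °C → Code Z9 (Flammable Liquid).
Paint thinner: flash point 40.9 °C ≤ 45 °C → Code Z9 (Flammable Liquid).
Code Z9 net quantity: 550 mL + (one 22.8 fl oz container = 674.88 mL) = 1224.88 mL.
1224.88 mL exceeds the cargo aircraft limit of 1 L for Code Z9.

No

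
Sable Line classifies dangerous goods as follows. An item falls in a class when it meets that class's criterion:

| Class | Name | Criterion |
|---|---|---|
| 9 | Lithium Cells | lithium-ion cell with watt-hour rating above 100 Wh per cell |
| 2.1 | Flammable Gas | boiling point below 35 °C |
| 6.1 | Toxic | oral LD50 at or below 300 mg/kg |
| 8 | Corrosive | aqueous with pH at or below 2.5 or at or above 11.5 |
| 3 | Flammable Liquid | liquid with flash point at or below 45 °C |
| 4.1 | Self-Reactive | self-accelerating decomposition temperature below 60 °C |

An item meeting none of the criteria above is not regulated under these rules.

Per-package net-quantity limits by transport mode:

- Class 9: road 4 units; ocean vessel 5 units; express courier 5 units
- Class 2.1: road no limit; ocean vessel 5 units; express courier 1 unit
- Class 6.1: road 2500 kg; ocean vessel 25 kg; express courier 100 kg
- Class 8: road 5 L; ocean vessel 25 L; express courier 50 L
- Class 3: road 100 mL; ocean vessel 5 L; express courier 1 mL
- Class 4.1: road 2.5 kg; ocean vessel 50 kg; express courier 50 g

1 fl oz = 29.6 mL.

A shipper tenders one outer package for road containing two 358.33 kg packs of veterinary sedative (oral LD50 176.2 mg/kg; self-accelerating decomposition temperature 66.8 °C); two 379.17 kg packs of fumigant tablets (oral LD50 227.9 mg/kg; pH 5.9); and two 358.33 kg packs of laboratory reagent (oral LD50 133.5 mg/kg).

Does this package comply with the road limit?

Oral LD50 176.2 mg/kg meets the Class 6.1 criterion (Toxic), so the veterinary sedative is Class 6.1.
Oral LD50 227.9 mg/kg meets the Class 6.1 criterion (Toxic), so the fumigant tablets are Class 6.1.
Oral LD50 133.5 mg/kg meets the Class 6.1 criterion (Toxic), so the laboratory reagent is Class 6.1.
Class 6.1 net quantity: (two 358.33 kg packs = 716.66 kg) + (two 379.17 kg packs = 758.34 kg) + (two 358.33 kg packs = 716.66 kg) = 2191.66 kg.
2191.66 kg ≤ 2500 kg (road limit, Class 6.1) — within limit.

Yes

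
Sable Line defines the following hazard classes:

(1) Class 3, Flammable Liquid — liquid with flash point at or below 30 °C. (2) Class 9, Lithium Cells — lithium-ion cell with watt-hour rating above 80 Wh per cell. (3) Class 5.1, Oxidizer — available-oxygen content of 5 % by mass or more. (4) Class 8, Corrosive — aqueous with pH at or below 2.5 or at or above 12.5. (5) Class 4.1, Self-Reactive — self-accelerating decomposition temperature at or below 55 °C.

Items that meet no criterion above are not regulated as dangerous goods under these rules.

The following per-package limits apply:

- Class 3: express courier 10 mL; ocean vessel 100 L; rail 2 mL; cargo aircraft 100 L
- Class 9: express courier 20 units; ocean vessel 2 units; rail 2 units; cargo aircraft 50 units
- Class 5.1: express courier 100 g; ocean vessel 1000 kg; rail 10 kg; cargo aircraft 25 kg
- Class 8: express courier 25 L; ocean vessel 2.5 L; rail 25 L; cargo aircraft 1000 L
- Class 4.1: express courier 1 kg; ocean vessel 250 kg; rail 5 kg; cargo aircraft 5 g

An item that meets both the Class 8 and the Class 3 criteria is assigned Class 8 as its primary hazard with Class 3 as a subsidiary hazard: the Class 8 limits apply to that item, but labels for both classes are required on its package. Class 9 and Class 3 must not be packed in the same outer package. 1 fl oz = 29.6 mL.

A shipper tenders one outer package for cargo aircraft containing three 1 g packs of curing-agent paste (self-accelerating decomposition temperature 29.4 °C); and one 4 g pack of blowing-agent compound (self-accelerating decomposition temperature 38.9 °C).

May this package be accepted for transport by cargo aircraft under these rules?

With self-accelerating decomposition temperature 29.4 °C (≤ 55 °C), the curing-agent paste falls in Class 4.1.
With self-accelerating decomposition temperature 38.9 °C (≤ 55 °C), the blowing-agent compound falls in Class 4.1.
Class 4.1 net quantity: (three 1 g packs = 3 g) + 4 g = 7 g.
7 g > 5 g (cargo aircraft limit, Class 4.1) — over the limit.

No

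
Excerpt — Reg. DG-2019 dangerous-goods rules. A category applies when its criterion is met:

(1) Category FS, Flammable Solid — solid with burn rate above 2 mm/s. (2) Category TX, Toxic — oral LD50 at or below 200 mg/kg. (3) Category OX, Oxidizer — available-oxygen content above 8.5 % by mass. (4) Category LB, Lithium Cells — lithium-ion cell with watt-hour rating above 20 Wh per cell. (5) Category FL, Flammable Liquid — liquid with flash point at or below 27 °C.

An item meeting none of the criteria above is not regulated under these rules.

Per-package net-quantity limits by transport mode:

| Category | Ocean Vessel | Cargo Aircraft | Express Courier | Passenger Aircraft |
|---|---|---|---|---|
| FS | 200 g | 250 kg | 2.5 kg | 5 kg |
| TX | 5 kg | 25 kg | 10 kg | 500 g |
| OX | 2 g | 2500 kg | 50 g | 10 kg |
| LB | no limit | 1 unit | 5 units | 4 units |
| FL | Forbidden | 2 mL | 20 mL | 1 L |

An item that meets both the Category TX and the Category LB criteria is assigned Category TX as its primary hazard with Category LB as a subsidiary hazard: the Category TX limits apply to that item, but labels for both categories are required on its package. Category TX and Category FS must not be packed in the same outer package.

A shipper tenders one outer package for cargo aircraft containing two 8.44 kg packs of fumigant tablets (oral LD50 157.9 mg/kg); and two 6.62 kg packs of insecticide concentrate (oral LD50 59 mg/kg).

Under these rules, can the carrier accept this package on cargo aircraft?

No

Fumigant tablets: oral LD50 157.9 mg/kg ≤ 200 mg/kg → Category TX (Toxic).
Oral LD50 59 mg/kg meets the Category TX criterion (Toxic), so the insecticide concentrate is Category TX.
Category TX net quantity: (two 8.44 kg packs = 16.88 kg) + (two 6.62 kg packs = 13.24 kg) = 30.12 kg.
30.12 kg > 25 kg (cargo aircraft limit, Category TX) — over the limit.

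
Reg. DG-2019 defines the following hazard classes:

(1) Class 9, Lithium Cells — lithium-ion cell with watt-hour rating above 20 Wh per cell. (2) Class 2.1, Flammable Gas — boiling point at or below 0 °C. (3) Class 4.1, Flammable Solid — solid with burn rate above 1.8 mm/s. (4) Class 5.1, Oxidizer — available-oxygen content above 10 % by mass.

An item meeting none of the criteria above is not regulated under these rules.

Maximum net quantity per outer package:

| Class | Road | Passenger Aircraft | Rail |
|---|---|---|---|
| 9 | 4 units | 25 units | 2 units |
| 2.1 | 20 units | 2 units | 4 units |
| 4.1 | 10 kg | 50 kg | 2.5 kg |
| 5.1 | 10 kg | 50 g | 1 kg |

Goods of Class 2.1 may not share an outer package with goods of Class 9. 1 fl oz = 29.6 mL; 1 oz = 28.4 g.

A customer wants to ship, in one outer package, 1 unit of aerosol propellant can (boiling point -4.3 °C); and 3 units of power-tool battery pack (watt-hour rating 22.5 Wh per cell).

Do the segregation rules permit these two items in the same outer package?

No

Boiling point -4.3 °C meets the Class 2.1 criterion (Flammable Gas), so the aerosol propellant can is Class 2.1.
Power-tool battery pack: watt-hour rating 22.5 Wh per cell > 20 Wh per cell → Class 9 (Lithium Cells).
Class 2.1 and Class 9 may not share an outer package.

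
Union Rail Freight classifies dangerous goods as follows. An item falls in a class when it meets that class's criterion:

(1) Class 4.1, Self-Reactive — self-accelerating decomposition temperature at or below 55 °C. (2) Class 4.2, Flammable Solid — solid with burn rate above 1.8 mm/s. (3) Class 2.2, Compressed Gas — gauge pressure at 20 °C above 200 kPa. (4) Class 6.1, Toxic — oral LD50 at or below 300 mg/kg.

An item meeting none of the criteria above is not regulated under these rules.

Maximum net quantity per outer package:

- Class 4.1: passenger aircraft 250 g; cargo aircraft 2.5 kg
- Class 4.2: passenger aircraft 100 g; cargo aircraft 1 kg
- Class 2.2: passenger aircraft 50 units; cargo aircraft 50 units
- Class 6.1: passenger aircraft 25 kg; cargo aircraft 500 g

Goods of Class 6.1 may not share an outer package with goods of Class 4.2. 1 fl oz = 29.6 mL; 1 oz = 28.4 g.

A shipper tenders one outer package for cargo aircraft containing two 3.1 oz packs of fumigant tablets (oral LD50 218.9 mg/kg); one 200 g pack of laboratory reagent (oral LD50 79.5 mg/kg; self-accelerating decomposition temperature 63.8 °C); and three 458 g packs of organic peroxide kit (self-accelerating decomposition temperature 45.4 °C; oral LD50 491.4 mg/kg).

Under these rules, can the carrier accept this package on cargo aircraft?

Yes

Fumigant tablets: oral LD50 218.9 mg/kg ≤ 300 mg/kg → Class 6.1 (Toxic).
Laboratory reagent: oral LD50 79.5 mg/kg ≤ 300 mg/kg → Class 6.1 (Toxic).
The organic peroxide kit has self-accelerating decomposition temperature 45.4 °C, which is ≤ 55 °C, so it is Class 4.1 (Self-Reactive).
Total Class 6.1: (two 3.1 oz packs = 176.08 g) + 200 g = 376.08 g.
376.08 g ≤ 500 g (cargo aircraft limit, Class 6.1) — within limit.
Class 4.1 quantity: three 458 g packs = 1.374 kg.
That is within the Class 4.1 cargo aircraft limit of 2.5 kg.
The segregation rule (Class 6.1 with Class 4.2) does not apply to Class 6.1 with Class 4.1.
Every hazard class is within its cargo aircraft limit and no segregation rule is violated.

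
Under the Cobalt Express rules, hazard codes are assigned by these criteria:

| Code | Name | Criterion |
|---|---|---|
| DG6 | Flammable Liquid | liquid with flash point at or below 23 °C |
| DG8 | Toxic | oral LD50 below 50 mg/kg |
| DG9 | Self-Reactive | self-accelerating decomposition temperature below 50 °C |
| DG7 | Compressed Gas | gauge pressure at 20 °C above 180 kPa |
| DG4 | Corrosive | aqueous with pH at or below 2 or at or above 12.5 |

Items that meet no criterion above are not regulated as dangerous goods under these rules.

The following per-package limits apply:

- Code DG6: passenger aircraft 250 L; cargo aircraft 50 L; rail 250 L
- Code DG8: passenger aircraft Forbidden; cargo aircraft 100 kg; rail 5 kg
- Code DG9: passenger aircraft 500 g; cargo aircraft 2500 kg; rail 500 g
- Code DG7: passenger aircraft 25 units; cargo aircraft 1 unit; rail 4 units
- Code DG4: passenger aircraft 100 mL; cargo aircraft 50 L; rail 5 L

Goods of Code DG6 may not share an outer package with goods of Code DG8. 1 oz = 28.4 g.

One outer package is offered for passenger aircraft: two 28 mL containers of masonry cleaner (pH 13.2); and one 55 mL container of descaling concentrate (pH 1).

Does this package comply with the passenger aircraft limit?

No

pH 13.2 meets the Code DG4 criterion (Corrosive), so the masonry cleaner is Code DG4.
With pH 1 (≤ 2), the descaling concentrate falls in Code DG4.
Total Code DG4: (two 28 mL containers = 56 mL) + 55 mL = 111 mL.
111 mL > 100 mL (passenger aircraft limit, Code DG4) — over the limit.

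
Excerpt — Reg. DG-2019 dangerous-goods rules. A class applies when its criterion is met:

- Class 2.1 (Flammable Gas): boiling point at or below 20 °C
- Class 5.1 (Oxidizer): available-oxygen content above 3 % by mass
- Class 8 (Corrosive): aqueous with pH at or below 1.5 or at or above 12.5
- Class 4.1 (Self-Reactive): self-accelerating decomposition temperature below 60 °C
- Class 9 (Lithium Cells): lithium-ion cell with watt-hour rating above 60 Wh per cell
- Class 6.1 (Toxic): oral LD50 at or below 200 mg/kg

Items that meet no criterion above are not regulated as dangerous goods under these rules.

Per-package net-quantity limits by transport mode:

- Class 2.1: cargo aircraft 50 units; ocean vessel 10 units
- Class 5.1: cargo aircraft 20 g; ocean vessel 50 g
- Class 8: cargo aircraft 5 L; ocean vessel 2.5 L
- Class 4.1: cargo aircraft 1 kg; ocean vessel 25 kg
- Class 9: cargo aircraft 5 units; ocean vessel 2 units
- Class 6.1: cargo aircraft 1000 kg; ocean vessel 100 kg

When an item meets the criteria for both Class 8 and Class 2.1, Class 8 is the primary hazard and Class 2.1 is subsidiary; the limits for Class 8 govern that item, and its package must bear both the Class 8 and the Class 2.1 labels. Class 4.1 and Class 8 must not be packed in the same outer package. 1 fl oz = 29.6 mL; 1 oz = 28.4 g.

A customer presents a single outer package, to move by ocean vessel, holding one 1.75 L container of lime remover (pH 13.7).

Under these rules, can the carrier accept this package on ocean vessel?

The lime remover has pH 13.7, which is ≥ 12.5, so it is Class 8 (Corrosive).
Class 8 quantity: 1.75 L.
1.75 L is within the ocean vessel limit of 2.5 L for Class 8.

Yes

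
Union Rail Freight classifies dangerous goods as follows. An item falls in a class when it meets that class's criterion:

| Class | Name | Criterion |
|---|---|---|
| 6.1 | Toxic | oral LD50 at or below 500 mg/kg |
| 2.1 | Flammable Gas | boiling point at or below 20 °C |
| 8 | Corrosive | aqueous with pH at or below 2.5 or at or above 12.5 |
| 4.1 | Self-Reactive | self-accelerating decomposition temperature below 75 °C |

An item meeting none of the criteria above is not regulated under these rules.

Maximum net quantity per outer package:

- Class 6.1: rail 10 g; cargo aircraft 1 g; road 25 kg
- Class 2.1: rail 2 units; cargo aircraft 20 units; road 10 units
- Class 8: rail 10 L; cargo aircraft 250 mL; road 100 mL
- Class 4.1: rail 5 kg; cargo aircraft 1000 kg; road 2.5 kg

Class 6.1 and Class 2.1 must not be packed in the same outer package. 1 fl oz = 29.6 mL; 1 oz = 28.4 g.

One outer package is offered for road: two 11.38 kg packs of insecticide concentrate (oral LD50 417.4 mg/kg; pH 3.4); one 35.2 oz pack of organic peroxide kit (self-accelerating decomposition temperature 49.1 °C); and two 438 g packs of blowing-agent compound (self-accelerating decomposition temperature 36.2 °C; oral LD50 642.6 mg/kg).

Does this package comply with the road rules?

Yes

Insecticide concentrate: oral LD50 417.4 mg/kg ≤ 500 mg/kg → Class 6.1 (Toxic).
Organic peroxide kit: self-accelerating decomposition temperature 49.1 °C < 75 °C → Class 4.1 (Self-Reactive).
Blowing-agent compound: self-accelerating decomposition temperature 36.2 °C < 75 °C → Class 4.1 (Self-Reactive).
Total Class 4.1: (one 35.2 oz pack = 999.68 g) + (two 438 g packs = 876 g) = 1875.68 g.
1875.68 g ≤ 2.5 kg (road limit, Class 4.1) — within limit.
Class 6.1 quantity: two 11.38 kg packs = 22.76 kg.
22.76 kg is within the road limit of 25 kg for Class 6.1.
The segregation rule (Class 6.1 with Class 2.1) does not apply to Class 4.1 with Class 6.1.
Every hazard class is within its road limit and no segregation rule is violated.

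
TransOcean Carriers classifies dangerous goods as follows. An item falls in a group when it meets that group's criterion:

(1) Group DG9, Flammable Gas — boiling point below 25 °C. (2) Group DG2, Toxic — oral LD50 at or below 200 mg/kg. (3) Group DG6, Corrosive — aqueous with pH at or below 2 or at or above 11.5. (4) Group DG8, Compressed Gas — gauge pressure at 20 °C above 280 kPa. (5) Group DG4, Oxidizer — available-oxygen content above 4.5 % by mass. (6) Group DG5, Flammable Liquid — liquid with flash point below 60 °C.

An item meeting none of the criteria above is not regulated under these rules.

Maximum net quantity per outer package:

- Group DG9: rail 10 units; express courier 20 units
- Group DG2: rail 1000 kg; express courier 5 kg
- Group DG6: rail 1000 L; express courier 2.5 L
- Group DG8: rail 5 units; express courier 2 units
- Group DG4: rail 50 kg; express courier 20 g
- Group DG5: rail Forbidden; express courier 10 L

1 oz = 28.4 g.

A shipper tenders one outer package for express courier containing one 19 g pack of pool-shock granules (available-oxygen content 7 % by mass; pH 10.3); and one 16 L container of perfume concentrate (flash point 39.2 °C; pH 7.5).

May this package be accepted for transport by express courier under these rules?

Available-oxygen content 7 % by mass meets the Group DG4 criterion (Oxidizer), so the pool-shock granules are Group DG4.
The perfume concentrate has flash point 39.2 °C, which is < 60 °C, so it is Group DG5 (Flammable Liquid).
Group DG5 quantity: 16 L.
16 L exceeds the express courier limit of 10 L for Group DG5.
Group DG4 quantity: 19 g.
That is within the Group DG4 express courier limit of 20 g.

No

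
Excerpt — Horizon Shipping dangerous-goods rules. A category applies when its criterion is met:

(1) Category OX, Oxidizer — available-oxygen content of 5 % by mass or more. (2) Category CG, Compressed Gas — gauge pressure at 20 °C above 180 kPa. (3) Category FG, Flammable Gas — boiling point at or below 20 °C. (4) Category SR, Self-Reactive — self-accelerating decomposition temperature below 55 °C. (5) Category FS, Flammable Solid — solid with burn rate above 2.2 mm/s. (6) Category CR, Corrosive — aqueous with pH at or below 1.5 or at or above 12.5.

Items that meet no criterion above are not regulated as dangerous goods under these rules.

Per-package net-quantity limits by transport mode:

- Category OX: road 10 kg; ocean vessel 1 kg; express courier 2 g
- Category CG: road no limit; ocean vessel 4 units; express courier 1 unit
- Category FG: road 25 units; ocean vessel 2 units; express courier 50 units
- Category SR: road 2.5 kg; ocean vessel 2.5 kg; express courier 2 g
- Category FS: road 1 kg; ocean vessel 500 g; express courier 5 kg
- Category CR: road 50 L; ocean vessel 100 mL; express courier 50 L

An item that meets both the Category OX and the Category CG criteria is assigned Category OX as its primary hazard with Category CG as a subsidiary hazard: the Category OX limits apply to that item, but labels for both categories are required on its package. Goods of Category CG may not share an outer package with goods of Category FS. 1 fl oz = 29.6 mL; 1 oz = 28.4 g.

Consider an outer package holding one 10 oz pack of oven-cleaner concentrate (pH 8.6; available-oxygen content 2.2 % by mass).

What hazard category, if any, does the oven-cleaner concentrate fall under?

available-oxygen content 2.2 % by mass is not above 5 % by mass, so Category OX does not apply.
pH 8.6 is between 1.5 and 12.5, so Category CR does not apply.
No criterion is met, so the item is not regulated.

Not regulated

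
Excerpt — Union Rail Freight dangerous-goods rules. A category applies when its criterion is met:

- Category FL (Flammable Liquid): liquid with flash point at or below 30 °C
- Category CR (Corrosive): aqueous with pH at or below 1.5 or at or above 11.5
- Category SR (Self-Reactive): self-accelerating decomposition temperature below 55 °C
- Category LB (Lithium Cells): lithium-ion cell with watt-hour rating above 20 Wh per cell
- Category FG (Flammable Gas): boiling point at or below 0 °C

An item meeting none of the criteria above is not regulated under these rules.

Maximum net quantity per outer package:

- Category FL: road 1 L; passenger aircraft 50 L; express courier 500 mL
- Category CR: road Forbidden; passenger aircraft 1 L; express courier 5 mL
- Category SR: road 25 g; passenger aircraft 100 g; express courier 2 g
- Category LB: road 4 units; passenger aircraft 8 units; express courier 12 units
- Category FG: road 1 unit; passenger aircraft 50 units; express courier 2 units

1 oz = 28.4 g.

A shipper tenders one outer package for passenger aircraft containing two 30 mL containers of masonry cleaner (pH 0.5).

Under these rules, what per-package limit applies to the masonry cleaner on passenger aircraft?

pH 0.5 meets the Category CR criterion (Corrosive), so the masonry cleaner is Category CR.
The passenger aircraft limit for Category CR is 1 L.

1 L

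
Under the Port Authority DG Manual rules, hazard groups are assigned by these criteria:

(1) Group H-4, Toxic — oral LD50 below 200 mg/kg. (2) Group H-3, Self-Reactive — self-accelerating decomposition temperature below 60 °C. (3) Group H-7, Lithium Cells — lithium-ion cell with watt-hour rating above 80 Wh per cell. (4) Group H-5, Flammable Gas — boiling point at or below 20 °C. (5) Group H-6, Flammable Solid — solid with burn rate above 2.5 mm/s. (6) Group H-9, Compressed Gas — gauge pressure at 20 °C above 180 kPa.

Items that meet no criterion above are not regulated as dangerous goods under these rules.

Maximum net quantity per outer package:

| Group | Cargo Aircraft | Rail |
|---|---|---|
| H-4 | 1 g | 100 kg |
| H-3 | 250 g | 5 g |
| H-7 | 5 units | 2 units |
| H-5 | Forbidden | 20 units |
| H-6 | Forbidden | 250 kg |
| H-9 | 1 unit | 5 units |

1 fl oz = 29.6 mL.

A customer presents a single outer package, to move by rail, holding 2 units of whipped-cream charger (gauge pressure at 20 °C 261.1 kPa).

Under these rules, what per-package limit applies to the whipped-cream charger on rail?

5 units

With gauge pressure at 20 °C 261.1 kPa (> 180 kPa), the whipped-cream charger falls in Group H-9.
The rail limit for Group H-9 is 5 units.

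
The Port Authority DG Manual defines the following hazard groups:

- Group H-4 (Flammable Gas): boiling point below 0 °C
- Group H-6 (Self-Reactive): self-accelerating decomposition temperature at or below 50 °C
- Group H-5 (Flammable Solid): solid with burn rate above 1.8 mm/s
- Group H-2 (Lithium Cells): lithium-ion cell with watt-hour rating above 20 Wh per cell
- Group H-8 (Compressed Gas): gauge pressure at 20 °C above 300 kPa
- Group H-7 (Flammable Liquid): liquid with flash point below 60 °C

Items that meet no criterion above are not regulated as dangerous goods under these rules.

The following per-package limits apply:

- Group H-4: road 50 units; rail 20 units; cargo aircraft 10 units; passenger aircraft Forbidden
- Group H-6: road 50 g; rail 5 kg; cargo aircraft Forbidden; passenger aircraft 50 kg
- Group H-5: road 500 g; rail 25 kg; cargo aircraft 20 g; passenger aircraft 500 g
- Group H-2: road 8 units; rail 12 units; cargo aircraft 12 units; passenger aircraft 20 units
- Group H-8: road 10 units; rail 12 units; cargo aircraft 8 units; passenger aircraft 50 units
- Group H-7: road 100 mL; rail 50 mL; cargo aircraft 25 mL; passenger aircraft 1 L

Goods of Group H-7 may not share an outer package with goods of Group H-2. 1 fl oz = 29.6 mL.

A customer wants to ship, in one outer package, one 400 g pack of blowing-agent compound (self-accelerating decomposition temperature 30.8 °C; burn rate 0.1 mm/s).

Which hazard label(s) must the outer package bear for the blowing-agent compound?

Group H-6

With self-accelerating decomposition temperature 30.8 °C (≤ 50 °C), the blowing-agent compound falls in Group H-6.
Only the Group H-6 label is required.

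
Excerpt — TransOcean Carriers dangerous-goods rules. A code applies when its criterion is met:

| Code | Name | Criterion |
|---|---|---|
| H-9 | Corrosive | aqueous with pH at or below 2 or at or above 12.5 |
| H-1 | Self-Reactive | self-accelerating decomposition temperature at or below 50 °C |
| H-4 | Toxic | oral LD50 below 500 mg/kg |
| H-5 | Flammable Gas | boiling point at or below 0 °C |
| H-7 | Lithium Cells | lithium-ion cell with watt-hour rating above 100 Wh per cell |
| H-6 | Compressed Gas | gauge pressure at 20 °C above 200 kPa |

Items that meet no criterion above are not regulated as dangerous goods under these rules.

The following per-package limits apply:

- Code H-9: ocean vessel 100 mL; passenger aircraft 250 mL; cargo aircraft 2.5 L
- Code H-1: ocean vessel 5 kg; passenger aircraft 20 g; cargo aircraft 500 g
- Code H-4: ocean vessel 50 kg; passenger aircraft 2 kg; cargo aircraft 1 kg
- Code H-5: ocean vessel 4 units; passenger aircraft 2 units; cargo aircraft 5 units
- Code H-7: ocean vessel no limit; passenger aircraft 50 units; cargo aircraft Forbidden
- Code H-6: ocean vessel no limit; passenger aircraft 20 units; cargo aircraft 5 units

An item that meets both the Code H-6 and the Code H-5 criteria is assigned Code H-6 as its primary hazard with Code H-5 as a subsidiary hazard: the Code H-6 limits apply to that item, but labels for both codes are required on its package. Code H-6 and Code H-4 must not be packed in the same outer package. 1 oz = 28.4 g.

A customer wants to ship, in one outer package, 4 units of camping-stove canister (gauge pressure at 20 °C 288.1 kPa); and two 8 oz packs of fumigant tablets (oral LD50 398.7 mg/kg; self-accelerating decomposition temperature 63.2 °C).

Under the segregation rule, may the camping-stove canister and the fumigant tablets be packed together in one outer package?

Gauge pressure at 20 °C 288.1 kPa meets the Code H-6 criterion (Compressed Gas), so the camping-stove canister is Code H-6.
Fumigant tablets: oral LD50 398.7 mg/kg < 500 mg/kg → Code H-4 (Toxic).
Code H-6 and Code H-4 may not share an outer package.

No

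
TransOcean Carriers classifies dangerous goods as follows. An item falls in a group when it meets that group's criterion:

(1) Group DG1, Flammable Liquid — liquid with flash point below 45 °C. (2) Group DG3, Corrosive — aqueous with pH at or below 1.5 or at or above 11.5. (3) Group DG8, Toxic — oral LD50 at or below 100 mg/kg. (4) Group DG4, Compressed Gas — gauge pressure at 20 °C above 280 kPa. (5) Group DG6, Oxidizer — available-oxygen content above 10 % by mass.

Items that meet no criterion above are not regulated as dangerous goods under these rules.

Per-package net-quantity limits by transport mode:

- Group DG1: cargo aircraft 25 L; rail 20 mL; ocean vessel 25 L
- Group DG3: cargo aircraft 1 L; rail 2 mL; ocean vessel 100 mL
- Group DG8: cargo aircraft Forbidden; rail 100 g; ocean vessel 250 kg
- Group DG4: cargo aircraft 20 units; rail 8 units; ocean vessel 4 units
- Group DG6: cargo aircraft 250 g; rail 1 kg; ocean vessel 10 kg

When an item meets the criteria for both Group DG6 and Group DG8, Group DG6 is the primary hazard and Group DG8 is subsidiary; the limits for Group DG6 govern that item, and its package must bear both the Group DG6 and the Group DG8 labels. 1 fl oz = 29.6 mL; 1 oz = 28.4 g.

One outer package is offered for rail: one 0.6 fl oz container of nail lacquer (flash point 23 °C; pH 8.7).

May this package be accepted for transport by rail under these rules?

With flash point 23 °C (< 45 °C), the nail lacquer falls in Group DG1.
Group DG1 quantity: one 0.6 fl oz container = 17.76 mL.
17.76 mL is within the rail limit of 20 mL for Group DG1.

Yes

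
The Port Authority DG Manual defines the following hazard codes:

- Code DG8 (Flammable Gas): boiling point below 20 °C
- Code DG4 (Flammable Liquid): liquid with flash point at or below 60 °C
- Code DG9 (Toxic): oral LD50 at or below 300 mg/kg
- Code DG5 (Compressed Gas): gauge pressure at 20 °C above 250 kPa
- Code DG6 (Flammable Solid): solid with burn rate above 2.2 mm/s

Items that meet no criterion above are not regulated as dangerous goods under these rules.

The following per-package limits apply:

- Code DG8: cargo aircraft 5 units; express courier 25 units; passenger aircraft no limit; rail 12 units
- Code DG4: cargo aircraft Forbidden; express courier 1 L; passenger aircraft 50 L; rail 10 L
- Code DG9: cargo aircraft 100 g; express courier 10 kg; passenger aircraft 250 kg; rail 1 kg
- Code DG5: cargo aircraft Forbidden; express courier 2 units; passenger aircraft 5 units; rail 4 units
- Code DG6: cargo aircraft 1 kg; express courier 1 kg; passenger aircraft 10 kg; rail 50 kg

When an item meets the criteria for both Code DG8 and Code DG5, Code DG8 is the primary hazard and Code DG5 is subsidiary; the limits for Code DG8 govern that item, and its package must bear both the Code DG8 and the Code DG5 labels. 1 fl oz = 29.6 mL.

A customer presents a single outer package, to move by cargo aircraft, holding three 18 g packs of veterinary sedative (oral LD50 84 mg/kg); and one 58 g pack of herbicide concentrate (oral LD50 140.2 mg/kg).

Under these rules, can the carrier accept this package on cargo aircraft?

No

The veterinary sedative has oral LD50 84 mg/kg, which is ≤ 300 mg/kg, so it is Code DG9 (Toxic).
With oral LD50 140.2 mg/kg (≤ 300 mg/kg), the herbicide concentrate falls in Code DG9.
Code DG9 net quantity: (three 18 g packs = 54 g) + 58 g = 112 g.
112 g exceeds the cargo aircraft limit of 100 g for Code DG9.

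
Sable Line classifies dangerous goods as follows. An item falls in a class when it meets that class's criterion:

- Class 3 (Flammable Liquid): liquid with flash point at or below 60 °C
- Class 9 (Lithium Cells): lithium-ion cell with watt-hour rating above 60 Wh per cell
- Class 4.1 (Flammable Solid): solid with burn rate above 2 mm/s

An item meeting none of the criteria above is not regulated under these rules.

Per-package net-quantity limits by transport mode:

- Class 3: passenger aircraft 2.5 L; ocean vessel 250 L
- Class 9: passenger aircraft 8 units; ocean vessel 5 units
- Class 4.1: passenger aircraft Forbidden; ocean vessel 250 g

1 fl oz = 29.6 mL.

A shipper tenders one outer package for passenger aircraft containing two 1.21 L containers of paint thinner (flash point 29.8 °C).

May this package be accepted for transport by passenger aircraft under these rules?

Yes

Paint thinner: flash point 29.8 °C ≤ 60 °C → Class 3 (Flammable Liquid).
Class 3 quantity: two 1.21 L containers = 2.42 L.
2.42 L ≤ 2.5 L (passenger aircraft limit, Class 3) — within limit.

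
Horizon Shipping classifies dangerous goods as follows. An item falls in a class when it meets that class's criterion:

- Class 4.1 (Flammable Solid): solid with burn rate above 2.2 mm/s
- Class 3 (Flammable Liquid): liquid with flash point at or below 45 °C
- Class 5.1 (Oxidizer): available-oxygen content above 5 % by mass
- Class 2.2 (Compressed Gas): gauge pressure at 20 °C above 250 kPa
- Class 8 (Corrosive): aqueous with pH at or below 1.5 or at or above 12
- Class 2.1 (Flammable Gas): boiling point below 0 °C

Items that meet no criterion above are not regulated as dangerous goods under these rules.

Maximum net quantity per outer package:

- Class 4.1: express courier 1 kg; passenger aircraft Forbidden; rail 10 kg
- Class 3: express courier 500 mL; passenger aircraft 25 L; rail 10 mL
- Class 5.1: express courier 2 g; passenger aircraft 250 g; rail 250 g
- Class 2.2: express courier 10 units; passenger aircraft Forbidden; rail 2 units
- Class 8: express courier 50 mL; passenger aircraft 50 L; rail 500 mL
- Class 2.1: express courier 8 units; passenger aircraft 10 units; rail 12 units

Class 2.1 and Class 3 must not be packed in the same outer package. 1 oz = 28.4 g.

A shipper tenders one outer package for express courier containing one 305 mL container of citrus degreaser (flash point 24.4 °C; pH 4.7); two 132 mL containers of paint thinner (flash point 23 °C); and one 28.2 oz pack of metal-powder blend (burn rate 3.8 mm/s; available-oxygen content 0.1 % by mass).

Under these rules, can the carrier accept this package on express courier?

Citrus degreaser: flash point 24.4 °C ≤ 45 °C → Class 3 (Flammable Liquid).
With flash point 23 °C (≤ 45 °C), the paint thinner falls in Class 3.
With burn rate 3.8 mm/s (> 2.2 mm/s), the metal-powder blend falls in Class 4.1.
Class 3 net quantity: 305 mL + (two 132 mL containers = 264 mL) = 569 mL.
569 mL > 500 mL (express courier limit, Class 3) — over the limit.
Class 4.1 quantity: one 28.2 oz pack = 800.88 g.
800.88 g is within the express courier limit of 1 kg for Class 4.1.
The segregation rule (Class 2.1 with Class 3) does not apply to Class 3 with Class 4.1.

No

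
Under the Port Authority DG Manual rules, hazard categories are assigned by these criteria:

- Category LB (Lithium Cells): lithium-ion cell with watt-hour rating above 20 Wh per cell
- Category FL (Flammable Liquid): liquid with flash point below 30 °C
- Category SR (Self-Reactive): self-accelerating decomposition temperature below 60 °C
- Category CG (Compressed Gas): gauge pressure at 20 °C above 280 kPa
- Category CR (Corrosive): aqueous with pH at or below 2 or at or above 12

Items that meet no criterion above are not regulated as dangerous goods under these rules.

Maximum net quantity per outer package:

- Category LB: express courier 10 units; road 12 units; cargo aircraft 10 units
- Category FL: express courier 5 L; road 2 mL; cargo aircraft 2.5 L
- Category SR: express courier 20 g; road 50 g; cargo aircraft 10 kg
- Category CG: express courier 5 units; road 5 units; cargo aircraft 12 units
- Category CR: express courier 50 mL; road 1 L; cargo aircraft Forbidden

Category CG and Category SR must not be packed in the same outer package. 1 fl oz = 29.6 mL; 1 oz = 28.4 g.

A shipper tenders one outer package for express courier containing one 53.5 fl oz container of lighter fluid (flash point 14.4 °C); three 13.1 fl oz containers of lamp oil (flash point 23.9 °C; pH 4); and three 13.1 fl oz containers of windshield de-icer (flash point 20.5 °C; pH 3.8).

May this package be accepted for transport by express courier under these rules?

Flash point 14.4 °C meets the Category FL criterion (Flammable Liquid), so the lighter fluid is Category FL.
Lamp oil: flash point 23.9 °C < 30 °C → Category FL (Flammable Liquid).
Flash point 20.5 °C meets the Category FL criterion (Flammable Liquid), so the windshield de-icer is Category FL.
Category FL net quantity: (one 53.5 fl oz container = 1583.6 mL) + (three 13.1 fl oz containers = 1163.28 mL) + (three 13.1 fl oz containers = 1163.28 mL) = 3910.16 mL.
3910.16 mL is within the express courier limit of 5 L for Category FL.

Yes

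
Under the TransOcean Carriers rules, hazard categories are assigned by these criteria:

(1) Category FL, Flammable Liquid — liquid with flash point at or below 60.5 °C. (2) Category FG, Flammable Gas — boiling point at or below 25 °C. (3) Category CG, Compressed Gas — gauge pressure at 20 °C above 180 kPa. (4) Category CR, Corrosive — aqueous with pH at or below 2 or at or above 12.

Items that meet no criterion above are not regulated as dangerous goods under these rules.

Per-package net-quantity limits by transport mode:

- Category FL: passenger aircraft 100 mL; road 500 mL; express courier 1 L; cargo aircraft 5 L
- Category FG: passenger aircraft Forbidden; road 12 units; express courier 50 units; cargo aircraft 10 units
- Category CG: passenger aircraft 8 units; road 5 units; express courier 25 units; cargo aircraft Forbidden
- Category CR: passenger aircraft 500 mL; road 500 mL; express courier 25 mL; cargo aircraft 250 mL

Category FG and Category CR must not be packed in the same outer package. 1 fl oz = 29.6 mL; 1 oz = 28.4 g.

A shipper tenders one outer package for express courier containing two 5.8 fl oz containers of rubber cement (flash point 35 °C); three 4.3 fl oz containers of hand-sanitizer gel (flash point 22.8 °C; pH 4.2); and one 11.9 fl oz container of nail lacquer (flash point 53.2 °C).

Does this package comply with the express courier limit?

Rubber cement: flash point 35 °C ≤ 60.5 °C → Category FL (Flammable Liquid).
With flash point 22.8 °C (≤ 60.5 °C), the hand-sanitizer gel falls in Category FL.
Flash point 53.2 °C meets the Category FL criterion (Flammable Liquid), so the nail lacquer is Category FL.
Category FL net quantity: (two 5.8 fl oz containers = 343.36 mL) + (three 4.3 fl oz containers = 381.84 mL) + (one 11.9 fl oz container = 352.24 mL) = 1077.44 mL.
1077.44 mL > 1 L (express courier limit, Category FL) — over the limit.

No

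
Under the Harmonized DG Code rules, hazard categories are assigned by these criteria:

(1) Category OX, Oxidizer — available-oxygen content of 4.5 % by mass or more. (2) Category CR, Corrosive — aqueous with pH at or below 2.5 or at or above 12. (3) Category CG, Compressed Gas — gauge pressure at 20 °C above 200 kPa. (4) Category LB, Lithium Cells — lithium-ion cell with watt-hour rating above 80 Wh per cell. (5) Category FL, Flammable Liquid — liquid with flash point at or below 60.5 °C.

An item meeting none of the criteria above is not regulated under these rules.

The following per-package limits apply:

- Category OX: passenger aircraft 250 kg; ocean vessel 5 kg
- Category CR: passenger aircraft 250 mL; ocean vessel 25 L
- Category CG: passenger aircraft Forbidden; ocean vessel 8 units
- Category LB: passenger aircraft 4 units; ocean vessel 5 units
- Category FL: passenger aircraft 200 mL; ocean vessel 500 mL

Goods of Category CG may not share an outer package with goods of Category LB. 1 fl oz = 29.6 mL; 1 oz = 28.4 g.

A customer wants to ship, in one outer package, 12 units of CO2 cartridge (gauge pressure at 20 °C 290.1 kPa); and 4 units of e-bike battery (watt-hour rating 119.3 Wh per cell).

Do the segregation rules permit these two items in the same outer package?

No

With gauge pressure at 20 °C 290.1 kPa (> 200 kPa), the CO2 cartridge falls in Category CG.
The e-bike battery has watt-hour rating 119.3 Wh per cell, which is > 80 Wh per cell, so it is Category LB (Lithium Cells).
Category CG and Category LB may not share an outer package.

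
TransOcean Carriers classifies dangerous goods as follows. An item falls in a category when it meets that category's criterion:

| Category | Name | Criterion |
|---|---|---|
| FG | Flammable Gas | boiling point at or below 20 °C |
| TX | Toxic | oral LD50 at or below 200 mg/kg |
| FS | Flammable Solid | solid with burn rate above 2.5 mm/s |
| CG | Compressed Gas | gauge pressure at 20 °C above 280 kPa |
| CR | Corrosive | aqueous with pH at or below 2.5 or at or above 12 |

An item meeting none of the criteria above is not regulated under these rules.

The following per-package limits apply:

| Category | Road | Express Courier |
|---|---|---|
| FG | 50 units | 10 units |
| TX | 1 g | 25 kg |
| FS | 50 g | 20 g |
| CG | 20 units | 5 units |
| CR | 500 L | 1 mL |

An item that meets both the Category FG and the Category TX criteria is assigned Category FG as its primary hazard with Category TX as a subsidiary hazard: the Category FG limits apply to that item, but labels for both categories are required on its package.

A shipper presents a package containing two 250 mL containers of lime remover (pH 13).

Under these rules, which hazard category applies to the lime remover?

With pH 13 (≥ 12), the lime remover falls in Category CR.

Category CR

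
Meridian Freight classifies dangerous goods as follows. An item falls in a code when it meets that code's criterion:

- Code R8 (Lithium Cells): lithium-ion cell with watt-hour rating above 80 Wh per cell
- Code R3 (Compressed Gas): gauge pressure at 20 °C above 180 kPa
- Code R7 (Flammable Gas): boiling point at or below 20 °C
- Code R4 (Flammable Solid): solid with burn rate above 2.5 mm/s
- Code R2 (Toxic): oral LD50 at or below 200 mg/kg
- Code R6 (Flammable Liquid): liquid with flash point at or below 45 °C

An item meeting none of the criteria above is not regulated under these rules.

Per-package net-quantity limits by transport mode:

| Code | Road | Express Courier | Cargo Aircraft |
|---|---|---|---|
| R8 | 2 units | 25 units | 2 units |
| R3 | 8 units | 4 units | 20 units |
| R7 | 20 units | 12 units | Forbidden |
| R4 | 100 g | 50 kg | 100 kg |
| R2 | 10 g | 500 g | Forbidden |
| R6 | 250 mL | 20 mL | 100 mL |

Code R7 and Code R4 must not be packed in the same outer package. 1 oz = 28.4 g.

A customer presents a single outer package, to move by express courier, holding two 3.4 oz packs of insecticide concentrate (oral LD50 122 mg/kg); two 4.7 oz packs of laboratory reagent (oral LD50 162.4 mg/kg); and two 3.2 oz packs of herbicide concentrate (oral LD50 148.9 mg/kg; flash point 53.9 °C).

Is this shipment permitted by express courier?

Insecticide concentrate: oral LD50 122 mg/kg ≤ 200 mg/kg → Code R2 (Toxic).
Oral LD50 162.4 mg/kg meets the Code R2 criterion (Toxic), so the laboratory reagent is Code R2.
Herbicide concentrate: oral LD50 148.9 mg/kg ≤ 200 mg/kg → Code R2 (Toxic).
Total Code R2: (two 3.4 oz packs = 193.12 g) + (two 4.7 oz packs = 266.96 g) + (two 3.2 oz packs = 181.76 g) = 641.84 g.
641.84 g > 500 g (express courier limit, Code R2) — over the limit.

No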